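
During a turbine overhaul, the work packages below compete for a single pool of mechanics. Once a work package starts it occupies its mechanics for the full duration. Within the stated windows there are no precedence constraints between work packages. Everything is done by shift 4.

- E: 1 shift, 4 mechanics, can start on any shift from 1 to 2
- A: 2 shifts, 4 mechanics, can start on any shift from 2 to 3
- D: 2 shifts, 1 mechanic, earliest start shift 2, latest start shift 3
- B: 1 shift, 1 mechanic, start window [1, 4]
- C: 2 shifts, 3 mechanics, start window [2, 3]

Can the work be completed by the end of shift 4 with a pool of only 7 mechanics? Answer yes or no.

The minimum achievable peak is 8; 7 < 8, so no feasible schedule stays within the cap.

no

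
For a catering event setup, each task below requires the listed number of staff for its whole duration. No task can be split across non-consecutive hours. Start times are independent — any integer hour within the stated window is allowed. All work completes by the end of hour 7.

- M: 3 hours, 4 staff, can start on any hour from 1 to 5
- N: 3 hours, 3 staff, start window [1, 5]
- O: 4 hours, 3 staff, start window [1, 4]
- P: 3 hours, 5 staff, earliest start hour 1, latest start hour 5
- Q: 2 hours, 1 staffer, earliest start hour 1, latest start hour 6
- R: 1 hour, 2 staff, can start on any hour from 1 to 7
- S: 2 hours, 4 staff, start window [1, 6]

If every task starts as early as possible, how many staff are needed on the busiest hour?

22

Early-start schedule: M@1, N@1, O@1, P@1, Q@1, R@1, S@1.
Load per hour: hour 1: 22, hour 2: 20, hour 3: 15, hour 4: 3, hour 5: 0, hour 6: 0, hour 7: 0.
Peak is 22.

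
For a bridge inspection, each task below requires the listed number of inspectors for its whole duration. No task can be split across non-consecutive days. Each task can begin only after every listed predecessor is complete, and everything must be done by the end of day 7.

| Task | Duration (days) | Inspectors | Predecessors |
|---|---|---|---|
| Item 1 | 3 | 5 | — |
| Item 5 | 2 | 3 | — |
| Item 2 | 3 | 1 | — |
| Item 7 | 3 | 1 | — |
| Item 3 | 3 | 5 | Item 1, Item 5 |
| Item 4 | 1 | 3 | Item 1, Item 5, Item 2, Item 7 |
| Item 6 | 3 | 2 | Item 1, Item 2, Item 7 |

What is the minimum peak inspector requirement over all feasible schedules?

Schedule Item 1@1, Item 5@1, Item 2@1, Item 7@1, Item 3@4, Item 4@4, Item 6@4: d1:10  d2:10  d3:7  d4:10  d5:7  d6:7  d7:0 — peak 10.

10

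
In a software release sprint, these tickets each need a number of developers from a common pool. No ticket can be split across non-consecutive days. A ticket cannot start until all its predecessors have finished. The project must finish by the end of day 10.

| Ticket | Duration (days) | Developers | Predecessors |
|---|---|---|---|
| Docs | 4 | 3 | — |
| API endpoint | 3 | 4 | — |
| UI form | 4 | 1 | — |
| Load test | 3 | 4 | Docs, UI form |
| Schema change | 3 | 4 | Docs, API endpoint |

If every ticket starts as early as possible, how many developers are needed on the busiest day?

8

Early-start schedule: Docs@1, API endpoint@1, UI form@1, Load test@5, Schema change@5.
Load per day: day 1: 8, day 2: 8, day 3: 8, day 4: 4, day 5: 8, day 6: 8, day 7: 8, day 8: 0, day 9: 0, day 10: 0.
Peak is 8.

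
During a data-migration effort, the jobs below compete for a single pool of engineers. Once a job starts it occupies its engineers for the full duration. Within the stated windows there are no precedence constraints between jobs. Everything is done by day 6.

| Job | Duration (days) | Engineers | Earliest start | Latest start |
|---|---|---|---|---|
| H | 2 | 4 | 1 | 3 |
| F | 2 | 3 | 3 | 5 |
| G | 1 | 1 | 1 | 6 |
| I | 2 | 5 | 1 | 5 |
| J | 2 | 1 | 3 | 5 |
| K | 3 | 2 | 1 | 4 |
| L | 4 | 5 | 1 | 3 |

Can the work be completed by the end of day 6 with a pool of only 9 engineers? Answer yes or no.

The minimum achievable peak is 10; 9 < 10, so no feasible schedule stays within the cap.

no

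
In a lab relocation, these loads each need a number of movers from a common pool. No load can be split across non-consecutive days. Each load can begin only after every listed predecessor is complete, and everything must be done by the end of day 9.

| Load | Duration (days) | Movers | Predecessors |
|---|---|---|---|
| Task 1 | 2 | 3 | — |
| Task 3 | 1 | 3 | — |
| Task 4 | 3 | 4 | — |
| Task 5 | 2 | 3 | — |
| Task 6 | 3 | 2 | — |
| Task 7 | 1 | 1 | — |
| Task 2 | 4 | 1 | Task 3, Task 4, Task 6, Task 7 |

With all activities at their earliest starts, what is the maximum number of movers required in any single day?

16

Early-start schedule: Task 1@1, Task 3@1, Task 4@1, Task 5@1, Task 6@1, Task 7@1, Task 2@4.
Load per day: day 1: 16, day 2: 12, day 3: 6, day 4: 1, day 5: 1, day 6: 1, day 7: 1, day 8: 0, day 9: 0.
Peak is 16.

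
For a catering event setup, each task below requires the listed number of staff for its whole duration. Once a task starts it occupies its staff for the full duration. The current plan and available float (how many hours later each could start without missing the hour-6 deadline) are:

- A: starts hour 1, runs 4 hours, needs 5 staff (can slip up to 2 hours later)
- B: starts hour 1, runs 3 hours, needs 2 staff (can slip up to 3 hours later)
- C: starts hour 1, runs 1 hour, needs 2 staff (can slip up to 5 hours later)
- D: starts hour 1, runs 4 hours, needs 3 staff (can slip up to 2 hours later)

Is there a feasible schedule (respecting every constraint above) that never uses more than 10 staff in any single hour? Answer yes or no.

yes

Schedule A@1, B@1, C@1, D@2: h1:9  h2:10  h3:10  h4:8  h5:3  h6:0 — peak 10 ≤ 10.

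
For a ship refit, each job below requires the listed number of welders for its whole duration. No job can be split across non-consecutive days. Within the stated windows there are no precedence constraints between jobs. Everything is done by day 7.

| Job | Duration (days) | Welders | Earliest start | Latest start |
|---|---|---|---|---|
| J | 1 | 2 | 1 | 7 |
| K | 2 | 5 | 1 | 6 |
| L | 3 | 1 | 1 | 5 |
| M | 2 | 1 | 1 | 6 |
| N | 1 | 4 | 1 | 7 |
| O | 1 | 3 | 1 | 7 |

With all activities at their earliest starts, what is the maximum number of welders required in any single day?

16

Early-start schedule: J@1, K@1, L@1, M@1, N@1, O@1.
Load per day: day 1: 16, day 2: 7, day 3: 1, day 4: 0, day 5: 0, day 6: 0, day 7: 0.
Peak is 16.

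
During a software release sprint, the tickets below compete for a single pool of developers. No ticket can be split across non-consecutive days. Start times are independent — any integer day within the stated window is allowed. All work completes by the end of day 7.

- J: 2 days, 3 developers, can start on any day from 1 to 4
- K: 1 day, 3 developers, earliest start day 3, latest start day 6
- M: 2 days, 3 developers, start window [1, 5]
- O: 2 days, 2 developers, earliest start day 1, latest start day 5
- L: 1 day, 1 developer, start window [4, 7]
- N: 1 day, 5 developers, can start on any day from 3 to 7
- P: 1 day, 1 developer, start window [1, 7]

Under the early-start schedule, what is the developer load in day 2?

8

At early start, day 2 has: J, M, O.
Demand: 3 + 3 + 2 = 8.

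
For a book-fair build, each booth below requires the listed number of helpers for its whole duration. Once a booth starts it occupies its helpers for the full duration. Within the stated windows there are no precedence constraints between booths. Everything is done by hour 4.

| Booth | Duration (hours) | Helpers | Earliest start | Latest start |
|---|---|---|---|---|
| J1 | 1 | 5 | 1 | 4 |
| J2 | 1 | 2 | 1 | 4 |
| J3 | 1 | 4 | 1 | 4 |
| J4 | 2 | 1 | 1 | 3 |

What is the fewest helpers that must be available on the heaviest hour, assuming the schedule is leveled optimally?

Early-start (J1@1, J2@1, J3@1, J4@1) gives peak 12: h1:12  h2:1  h3:0  h4:0.
Shift J2→2, J3→3, J4→2.
Schedule J1@1, J2@2, J3@3, J4@2: h1:5  h2:3  h3:5  h4:0 — peak 5.

5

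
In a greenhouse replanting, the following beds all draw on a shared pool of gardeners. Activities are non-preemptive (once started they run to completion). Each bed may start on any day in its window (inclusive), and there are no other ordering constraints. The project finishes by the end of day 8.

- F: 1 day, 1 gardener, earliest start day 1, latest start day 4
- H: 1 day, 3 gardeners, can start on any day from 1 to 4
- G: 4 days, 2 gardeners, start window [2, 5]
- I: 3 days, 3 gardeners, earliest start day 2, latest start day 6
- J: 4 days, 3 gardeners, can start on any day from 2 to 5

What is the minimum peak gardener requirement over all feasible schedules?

5

Early-start (F@1, H@1, G@2, I@2, J@2) gives peak 8: d1:4  d2:8  d3:8  d4:8  d5:5  d6:0  d7:0  d8:0.
Shift J→5.
Schedule F@1, H@1, G@2, I@2, J@5: d1:4  d2:5  d3:5  d4:5  d5:5  d6:3  d7:3  d8:3 — peak 5.
Total gardener-days = 33 over 8 days ⇒ peak ≥ ⌈33/8⌉ = 5, so 5 is optimal.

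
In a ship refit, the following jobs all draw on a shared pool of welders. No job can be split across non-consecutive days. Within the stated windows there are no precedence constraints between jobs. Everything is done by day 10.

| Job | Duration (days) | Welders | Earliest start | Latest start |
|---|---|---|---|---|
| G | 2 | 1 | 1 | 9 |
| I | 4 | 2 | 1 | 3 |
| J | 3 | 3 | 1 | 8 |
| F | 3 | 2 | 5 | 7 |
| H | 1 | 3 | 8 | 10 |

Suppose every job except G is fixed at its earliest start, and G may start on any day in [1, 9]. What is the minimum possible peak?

5

G@1: d1:6  d2:6  d3:5  d4:2  d5:2  d6:2  d7:2  d8:3  d9:0  d10:0 → peak 6
G@2: d1:5  d2:6  d3:6  d4:2  d5:2  d6:2  d7:2  d8:3  d9:0  d10:0 → peak 6
G@3: d1:5  d2:5  d3:6  d4:3  d5:2  d6:2  d7:2  d8:3  d9:0  d10:0 → peak 6
G@4: d1:5  d2:5  d3:5  d4:3  d5:3  d6:2  d7:2  d8:3  d9:0  d10:0 → peak 5
G@5: d1:5  d2:5  d3:5  d4:2  d5:3  d6:3  d7:2  d8:3  d9:0  d10:0 → peak 5
G@6: d1:5  d2:5  d3:5  d4:2  d5:2  d6:3  d7:3  d8:3  d9:0  d10:0 → peak 5
G@7: d1:5  d2:5  d3:5  d4:2  d5:2  d6:2  d7:3  d8:4  d9:0  d10:0 → peak 5
G@8: d1:5  d2:5  d3:5  d4:2  d5:2  d6:2  d7:2  d8:4  d9:1  d10:0 → peak 5
G@9: d1:5  d2:5  d3:5  d4:2  d5:2  d6:2  d7:2  d8:3  d9:1  d10:1 → peak 5
Best is G@4, peak 5.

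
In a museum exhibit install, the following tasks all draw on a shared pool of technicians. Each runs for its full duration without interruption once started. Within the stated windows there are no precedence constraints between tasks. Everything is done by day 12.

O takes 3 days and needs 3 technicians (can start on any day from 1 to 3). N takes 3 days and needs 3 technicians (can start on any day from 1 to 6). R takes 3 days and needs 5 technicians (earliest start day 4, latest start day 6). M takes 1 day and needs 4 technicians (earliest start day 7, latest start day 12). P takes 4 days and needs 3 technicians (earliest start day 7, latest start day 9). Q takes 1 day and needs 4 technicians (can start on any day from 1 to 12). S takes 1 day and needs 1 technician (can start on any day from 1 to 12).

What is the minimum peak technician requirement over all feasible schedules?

6

Early-start (O@1, N@1, R@4, M@7, P@7, Q@1, S@1) gives peak 11: d1:11  d2:6  d3:6  d4:5  d5:5  d6:5  d7:7  d8:3  d9:3  d10:3  d11:0  d12:0.
Shift P→8, Q→12, S→4.
Schedule O@1, N@1, R@4, M@7, P@8, Q@12, S@4: d1:6  d2:6  d3:6  d4:6  d5:5  d6:5  d7:4  d8:3  d9:3  d10:3  d11:3  d12:4 — peak 6.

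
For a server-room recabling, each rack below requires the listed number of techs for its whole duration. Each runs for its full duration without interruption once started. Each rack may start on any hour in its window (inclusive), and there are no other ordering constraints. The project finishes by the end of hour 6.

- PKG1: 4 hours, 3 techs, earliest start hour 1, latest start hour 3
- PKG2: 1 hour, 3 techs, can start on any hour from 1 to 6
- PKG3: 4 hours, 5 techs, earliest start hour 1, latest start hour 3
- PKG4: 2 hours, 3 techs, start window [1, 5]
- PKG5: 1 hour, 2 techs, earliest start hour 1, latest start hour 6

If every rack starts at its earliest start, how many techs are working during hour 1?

At early start, hour 1 has: PKG1, PKG2, PKG3, PKG4, PKG5.
Demand: 3 + 3 + 5 + 3 + 2 = 16.

16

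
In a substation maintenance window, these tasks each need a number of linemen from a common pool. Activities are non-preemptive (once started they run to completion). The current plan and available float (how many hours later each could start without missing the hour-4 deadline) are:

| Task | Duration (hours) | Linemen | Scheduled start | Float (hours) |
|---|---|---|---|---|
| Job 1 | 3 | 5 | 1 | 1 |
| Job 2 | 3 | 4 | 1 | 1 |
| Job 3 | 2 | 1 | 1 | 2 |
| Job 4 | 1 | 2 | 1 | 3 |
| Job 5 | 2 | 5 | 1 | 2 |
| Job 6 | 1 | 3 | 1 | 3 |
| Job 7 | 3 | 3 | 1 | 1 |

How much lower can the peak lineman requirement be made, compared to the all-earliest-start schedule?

6

Early-start peak: h1:23  h2:18  h3:12  h4:0 ⇒ 23.
Leveled (Job 1@1, Job 2@1, Job 3@1, Job 4@1, Job 5@3, Job 6@1, Job 7@2): h1:15  h2:13  h3:17  h4:8 ⇒ 17.
Reduction 23 − 17 = 6.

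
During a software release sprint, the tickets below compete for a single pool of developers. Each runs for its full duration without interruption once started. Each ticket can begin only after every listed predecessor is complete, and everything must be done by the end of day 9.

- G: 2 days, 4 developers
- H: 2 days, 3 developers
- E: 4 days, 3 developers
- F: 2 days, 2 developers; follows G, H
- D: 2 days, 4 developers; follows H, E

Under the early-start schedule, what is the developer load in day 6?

4

At early start, day 6 has: D.
Demand: 4 = 4.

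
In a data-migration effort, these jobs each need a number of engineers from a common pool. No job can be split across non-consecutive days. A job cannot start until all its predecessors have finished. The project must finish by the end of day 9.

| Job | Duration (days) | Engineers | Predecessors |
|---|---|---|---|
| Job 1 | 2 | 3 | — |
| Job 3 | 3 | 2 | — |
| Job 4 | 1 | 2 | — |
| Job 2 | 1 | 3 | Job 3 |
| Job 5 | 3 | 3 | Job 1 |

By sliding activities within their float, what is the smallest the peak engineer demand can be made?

Early-start (Job 1@1, Job 3@1, Job 4@1, Job 2@4, Job 5@3) gives peak 7: d1:7  d2:5  d3:5  d4:6  d5:3  d6:0  d7:0  d8:0  d9:0.
Shift Job 3→3, Job 4→3, Job 2→6, Job 5→7.
Schedule Job 1@1, Job 3@3, Job 4@3, Job 2@6, Job 5@7: d1:3  d2:3  d3:4  d4:2  d5:2  d6:3  d7:3  d8:3  d9:3 — peak 4.

4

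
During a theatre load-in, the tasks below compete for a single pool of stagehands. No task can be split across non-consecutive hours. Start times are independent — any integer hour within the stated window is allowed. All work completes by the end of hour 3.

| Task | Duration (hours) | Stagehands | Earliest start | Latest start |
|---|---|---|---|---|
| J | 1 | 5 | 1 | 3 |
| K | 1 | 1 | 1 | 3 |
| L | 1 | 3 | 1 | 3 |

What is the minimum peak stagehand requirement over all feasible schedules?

5

Early-start (J@1, K@1, L@1) gives peak 9: h1:9  h2:0  h3:0.
Shift K→2, L→2.
Schedule J@1, K@2, L@2: h1:5  h2:4  h3:0 — peak 5.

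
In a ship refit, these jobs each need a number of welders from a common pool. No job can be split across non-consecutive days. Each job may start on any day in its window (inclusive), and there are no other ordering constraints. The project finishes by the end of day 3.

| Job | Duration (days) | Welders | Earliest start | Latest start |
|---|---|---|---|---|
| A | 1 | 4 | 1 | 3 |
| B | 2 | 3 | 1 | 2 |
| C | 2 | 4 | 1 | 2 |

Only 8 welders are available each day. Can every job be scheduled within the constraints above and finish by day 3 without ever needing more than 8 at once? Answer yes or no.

Schedule A@1, B@1, C@2: d1:7  d2:7  d3:4 — peak 7 ≤ 8.

yes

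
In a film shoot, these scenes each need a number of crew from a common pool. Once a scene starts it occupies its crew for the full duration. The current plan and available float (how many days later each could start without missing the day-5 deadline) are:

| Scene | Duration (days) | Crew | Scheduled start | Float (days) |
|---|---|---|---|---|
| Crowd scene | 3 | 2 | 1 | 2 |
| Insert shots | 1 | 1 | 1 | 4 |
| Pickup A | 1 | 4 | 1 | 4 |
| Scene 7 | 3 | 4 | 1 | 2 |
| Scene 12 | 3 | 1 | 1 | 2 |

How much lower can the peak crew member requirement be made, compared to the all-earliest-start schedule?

Early-start peak: d1:12  d2:7  d3:7  d4:0  d5:0 ⇒ 12.
Leveled (Crowd scene@1, Insert shots@1, Pickup A@1, Scene 7@2, Scene 12@2): d1:7  d2:7  d3:7  d4:5  d5:0 ⇒ 7.
Reduction 12 − 7 = 5.

5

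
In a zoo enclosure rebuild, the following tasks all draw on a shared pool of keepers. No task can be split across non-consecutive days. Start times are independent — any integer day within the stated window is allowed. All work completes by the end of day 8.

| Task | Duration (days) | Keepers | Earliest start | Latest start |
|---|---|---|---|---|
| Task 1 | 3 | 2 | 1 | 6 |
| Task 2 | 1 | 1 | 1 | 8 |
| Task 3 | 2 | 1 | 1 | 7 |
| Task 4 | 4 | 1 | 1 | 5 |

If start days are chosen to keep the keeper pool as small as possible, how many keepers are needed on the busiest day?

2

Early-start (Task 1@1, Task 2@1, Task 3@1, Task 4@1) gives peak 5: d1:5  d2:4  d3:3  d4:1  d5:0  d6:0  d7:0  d8:0.
Shift Task 2→4, Task 3→4, Task 4→5.
Schedule Task 1@1, Task 2@4, Task 3@4, Task 4@5: d1:2  d2:2  d3:2  d4:2  d5:2  d6:1  d7:1  d8:1 — peak 2.
Total keeper-days = 13 over 8 days ⇒ peak ≥ ⌈13/8⌉ = 2, so 2 is optimal.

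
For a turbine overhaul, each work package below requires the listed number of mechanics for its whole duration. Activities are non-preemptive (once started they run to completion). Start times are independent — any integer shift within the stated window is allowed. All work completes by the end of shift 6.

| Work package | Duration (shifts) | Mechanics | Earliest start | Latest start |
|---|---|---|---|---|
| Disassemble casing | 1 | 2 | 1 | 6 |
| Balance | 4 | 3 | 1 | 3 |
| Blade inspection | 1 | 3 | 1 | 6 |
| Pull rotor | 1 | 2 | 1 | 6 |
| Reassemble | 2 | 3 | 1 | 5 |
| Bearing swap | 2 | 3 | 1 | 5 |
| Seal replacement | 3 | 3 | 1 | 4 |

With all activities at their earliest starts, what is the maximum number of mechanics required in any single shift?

19

Early-start schedule: Disassemble casing@1, Balance@1, Blade inspection@1, Pull rotor@1, Reassemble@1, Bearing swap@1, Seal replacement@1.
Load per shift: shift 1: 19, shift 2: 12, shift 3: 6, shift 4: 3, shift 5: 0, shift 6: 0.
Peak is 19.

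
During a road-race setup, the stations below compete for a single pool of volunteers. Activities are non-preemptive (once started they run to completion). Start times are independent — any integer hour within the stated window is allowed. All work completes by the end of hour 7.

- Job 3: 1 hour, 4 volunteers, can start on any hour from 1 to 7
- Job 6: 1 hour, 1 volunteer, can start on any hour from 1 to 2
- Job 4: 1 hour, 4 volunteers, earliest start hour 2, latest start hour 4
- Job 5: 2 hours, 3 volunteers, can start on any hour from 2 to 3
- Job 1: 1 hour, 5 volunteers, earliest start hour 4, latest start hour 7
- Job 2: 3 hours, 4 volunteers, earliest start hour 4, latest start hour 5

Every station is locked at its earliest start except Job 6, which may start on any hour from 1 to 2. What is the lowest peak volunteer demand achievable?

Job 6@1: h1:5  h2:7  h3:3  h4:9  h5:4  h6:4  h7:0 → peak 9
Job 6@2: h1:4  h2:8  h3:3  h4:9  h5:4  h6:4  h7:0 → peak 9
Best is Job 6@1, peak 9.

9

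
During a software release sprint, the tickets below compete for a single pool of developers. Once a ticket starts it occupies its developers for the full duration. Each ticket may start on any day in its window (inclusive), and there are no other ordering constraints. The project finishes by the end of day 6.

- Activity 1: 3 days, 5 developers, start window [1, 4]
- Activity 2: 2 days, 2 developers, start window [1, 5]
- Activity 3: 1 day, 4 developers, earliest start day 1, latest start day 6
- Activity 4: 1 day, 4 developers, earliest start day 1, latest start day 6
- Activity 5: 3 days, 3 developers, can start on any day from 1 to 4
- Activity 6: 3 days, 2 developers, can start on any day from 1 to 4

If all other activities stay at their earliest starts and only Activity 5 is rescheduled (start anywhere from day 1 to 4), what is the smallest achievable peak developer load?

17

Activity 5@1: d1:20  d2:12  d3:10  d4:0  d5:0  d6:0 → peak 20
Activity 5@2: d1:17  d2:12  d3:10  d4:3  d5:0  d6:0 → peak 17
Activity 5@3: d1:17  d2:9  d3:10  d4:3  d5:3  d6:0 → peak 17
Activity 5@4: d1:17  d2:9  d3:7  d4:3  d5:3  d6:3 → peak 17
Best is Activity 5@2, peak 17.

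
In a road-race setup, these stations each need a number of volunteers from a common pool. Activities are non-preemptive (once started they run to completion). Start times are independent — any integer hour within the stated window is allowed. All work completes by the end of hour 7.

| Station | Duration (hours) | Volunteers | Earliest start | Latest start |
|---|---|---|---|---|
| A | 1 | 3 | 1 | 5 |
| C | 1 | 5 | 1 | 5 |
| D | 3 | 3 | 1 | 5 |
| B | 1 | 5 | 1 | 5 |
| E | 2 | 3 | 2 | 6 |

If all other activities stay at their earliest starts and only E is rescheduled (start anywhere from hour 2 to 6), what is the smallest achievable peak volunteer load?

E@2: h1:16  h2:6  h3:6  h4:0  h5:0  h6:0  h7:0 → peak 16
E@3: h1:16  h2:3  h3:6  h4:3  h5:0  h6:0  h7:0 → peak 16
E@4: h1:16  h2:3  h3:3  h4:3  h5:3  h6:0  h7:0 → peak 16
E@5: h1:16  h2:3  h3:3  h4:0  h5:3  h6:3  h7:0 → peak 16
E@6: h1:16  h2:3  h3:3  h4:0  h5:0  h6:3  h7:3 → peak 16
Best is E@2, peak 16.

16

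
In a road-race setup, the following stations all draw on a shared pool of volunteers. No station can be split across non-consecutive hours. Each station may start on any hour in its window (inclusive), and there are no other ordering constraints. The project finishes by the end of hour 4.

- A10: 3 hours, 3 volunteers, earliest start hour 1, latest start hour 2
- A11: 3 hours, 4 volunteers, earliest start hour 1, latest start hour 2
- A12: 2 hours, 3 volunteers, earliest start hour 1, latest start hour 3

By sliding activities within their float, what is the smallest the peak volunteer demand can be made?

10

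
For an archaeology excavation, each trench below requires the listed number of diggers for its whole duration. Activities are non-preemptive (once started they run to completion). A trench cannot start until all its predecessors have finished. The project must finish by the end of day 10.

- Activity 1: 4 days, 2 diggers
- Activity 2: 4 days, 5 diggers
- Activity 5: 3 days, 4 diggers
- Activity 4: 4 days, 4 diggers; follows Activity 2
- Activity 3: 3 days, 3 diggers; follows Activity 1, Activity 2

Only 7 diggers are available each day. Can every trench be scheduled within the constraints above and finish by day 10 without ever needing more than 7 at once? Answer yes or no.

The minimum achievable peak is 8; 7 < 8, so no feasible schedule stays within the cap.

no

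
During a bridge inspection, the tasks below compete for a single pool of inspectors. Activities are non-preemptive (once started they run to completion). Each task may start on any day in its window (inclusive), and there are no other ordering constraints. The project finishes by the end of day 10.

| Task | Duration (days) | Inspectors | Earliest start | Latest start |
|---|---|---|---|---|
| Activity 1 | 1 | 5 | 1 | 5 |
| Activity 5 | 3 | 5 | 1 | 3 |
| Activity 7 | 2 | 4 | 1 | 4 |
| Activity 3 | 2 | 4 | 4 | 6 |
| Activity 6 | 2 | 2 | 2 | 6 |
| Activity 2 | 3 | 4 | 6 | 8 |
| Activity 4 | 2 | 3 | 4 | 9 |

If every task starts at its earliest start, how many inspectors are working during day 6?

At early start, day 6 has: Activity 2.
Demand: 4 = 4.

4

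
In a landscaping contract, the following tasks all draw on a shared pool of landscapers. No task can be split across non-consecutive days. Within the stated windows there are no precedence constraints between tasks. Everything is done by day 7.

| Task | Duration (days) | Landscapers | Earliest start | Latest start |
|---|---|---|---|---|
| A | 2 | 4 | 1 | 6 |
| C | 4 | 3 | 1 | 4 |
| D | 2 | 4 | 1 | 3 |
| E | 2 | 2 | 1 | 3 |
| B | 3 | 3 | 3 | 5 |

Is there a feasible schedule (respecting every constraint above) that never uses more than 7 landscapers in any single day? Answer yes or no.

yes

Schedule A@1, C@3, D@3, E@1, B@5: d1:6  d2:6  d3:7  d4:7  d5:6  d6:6  d7:3 — peak 7 ≤ 7.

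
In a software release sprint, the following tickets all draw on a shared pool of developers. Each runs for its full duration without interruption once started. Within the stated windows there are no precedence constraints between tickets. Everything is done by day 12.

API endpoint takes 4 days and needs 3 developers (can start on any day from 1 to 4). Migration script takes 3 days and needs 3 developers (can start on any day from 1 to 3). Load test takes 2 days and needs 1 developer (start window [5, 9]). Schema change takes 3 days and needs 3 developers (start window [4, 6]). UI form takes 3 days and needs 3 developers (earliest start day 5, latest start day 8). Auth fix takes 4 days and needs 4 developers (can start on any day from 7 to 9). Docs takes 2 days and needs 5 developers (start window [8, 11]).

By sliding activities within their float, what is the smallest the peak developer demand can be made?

7

Early-start (API endpoint@1, Migration script@1, Load test@5, Schema change@4, UI form@5, Auth fix@7, Docs@8) gives peak 9: d1:6  d2:6  d3:6  d4:6  d5:7  d6:7  d7:7  d8:9  d9:9  d10:4  d11:0  d12:0.
Shift Docs→11.
Schedule API endpoint@1, Migration script@1, Load test@5, Schema change@4, UI form@5, Auth fix@7, Docs@11: d1:6  d2:6  d3:6  d4:6  d5:7  d6:7  d7:7  d8:4  d9:4  d10:4  d11:5  d12:5 — peak 7.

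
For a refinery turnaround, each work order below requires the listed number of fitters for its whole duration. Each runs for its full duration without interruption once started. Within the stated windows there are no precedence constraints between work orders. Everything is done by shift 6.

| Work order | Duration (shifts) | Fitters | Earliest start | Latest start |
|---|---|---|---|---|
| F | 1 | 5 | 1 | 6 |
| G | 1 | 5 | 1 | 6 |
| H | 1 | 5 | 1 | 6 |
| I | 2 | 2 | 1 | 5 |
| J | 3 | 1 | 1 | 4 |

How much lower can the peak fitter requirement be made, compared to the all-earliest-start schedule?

Early-start peak: s1:18  s2:3  s3:1  s4:0  s5:0  s6:0 ⇒ 18.
Leveled (F@1, G@2, H@3, I@4, J@4): s1:5  s2:5  s3:5  s4:3  s5:3  s6:1 ⇒ 5.
Reduction 18 − 5 = 13.

13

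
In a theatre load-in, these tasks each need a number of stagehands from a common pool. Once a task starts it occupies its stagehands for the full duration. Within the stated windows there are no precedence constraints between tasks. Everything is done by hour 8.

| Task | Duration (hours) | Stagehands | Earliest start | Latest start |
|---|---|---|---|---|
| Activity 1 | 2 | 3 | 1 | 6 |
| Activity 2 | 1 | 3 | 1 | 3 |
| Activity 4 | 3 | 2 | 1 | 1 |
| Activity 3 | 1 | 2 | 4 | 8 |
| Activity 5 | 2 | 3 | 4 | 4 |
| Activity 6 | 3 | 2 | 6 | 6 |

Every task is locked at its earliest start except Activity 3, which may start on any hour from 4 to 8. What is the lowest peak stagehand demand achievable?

Activity 3@4: h1:8  h2:5  h3:2  h4:5  h5:3  h6:2  h7:2  h8:2 → peak 8
Activity 3@5: h1:8  h2:5  h3:2  h4:3  h5:5  h6:2  h7:2  h8:2 → peak 8
Activity 3@6: h1:8  h2:5  h3:2  h4:3  h5:3  h6:4  h7:2  h8:2 → peak 8
Activity 3@7: h1:8  h2:5  h3:2  h4:3  h5:3  h6:2  h7:4  h8:2 → peak 8
Activity 3@8: h1:8  h2:5  h3:2  h4:3  h5:3  h6:2  h7:2  h8:4 → peak 8
Best is Activity 3@4, peak 8.

8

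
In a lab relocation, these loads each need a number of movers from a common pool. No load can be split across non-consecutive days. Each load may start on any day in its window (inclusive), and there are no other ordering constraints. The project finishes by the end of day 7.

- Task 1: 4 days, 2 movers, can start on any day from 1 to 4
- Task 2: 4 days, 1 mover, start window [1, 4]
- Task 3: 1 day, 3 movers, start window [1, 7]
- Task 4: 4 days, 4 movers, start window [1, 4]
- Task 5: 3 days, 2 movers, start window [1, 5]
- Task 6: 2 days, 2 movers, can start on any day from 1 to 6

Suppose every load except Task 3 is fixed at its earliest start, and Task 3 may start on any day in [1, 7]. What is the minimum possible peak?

11

Task 3@1: d1:14  d2:11  d3:9  d4:7  d5:0  d6:0  d7:0 → peak 14
Task 3@2: d1:11  d2:14  d3:9  d4:7  d5:0  d6:0  d7:0 → peak 14
Task 3@3: d1:11  d2:11  d3:12  d4:7  d5:0  d6:0  d7:0 → peak 12
Task 3@4: d1:11  d2:11  d3:9  d4:10  d5:0  d6:0  d7:0 → peak 11
Task 3@5: d1:11  d2:11  d3:9  d4:7  d5:3  d6:0  d7:0 → peak 11
Task 3@6: d1:11  d2:11  d3:9  d4:7  d5:0  d6:3  d7:0 → peak 11
Task 3@7: d1:11  d2:11  d3:9  d4:7  d5:0  d6:0  d7:3 → peak 11
Best is Task 3@4, peak 11.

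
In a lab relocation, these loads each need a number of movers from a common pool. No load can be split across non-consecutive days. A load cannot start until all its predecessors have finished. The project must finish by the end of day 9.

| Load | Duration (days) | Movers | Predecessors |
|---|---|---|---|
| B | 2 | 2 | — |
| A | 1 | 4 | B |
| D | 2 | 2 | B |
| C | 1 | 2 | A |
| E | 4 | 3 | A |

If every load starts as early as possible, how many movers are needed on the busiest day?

7

Early-start schedule: B@1, A@3, D@3, C@4, E@4.
Load per day: day 1: 2, day 2: 2, day 3: 6, day 4: 7, day 5: 3, day 6: 3, day 7: 3, day 8: 0, day 9: 0.
Peak is 7.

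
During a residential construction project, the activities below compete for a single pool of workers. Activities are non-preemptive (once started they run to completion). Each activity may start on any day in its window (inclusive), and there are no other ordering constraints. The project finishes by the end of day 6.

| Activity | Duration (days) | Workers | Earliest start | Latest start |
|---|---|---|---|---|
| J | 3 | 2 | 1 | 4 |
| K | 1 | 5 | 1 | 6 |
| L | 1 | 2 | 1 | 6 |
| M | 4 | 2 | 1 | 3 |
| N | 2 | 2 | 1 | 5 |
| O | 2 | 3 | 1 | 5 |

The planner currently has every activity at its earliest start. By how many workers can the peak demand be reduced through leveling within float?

10

Early-start peak: d1:16  d2:9  d3:4  d4:2  d5:0  d6:0 ⇒ 16.
Leveled (J@1, K@6, L@1, M@1, N@2, O@4): d1:6  d2:6  d3:6  d4:5  d5:3  d6:5 ⇒ 6.
Reduction 16 − 6 = 10.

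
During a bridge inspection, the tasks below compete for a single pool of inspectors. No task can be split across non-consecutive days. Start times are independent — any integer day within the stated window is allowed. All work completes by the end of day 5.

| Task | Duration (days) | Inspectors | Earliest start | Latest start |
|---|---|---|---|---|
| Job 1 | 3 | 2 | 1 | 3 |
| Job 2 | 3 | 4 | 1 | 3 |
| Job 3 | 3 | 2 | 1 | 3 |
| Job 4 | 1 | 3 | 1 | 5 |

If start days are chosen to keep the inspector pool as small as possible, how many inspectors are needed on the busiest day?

8

Early-start (Job 1@1, Job 2@1, Job 3@1, Job 4@1) gives peak 11: d1:11  d2:8  d3:8  d4:0  d5:0.
Shift Job 4→4.
Schedule Job 1@1, Job 2@1, Job 3@1, Job 4@4: d1:8  d2:8  d3:8  d4:3  d5:0 — peak 8.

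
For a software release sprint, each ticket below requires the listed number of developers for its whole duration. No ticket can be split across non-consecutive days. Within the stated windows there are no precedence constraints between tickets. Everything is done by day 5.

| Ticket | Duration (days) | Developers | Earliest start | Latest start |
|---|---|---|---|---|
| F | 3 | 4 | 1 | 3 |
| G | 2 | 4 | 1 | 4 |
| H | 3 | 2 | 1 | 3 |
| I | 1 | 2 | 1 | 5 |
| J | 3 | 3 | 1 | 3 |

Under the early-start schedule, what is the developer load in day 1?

15

At early start, day 1 has: F, G, H, I, J.
Demand: 4 + 4 + 2 + 2 + 3 = 15.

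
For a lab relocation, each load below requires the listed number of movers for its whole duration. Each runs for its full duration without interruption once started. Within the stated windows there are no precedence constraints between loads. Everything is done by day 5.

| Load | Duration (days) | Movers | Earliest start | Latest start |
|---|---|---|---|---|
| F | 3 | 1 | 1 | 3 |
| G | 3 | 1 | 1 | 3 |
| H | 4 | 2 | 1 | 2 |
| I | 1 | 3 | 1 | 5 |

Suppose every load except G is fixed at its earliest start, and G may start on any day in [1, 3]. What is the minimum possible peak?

G@1: d1:7  d2:4  d3:4  d4:2  d5:0 → peak 7
G@2: d1:6  d2:4  d3:4  d4:3  d5:0 → peak 6
G@3: d1:6  d2:3  d3:4  d4:3  d5:1 → peak 6
Best is G@2, peak 6.

6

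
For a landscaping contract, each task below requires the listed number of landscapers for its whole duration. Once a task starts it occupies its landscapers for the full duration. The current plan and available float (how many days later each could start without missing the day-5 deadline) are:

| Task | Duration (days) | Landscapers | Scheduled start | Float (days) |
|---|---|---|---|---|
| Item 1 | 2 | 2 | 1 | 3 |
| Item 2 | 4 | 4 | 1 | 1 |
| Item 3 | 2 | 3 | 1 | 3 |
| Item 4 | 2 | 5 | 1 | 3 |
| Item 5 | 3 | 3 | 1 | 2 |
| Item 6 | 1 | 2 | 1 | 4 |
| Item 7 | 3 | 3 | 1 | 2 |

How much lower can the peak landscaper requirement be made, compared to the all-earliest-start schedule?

10

Early-start peak: d1:22  d2:20  d3:10  d4:4  d5:0 ⇒ 22.
Leveled (Item 1@1, Item 2@1, Item 3@1, Item 4@4, Item 5@1, Item 6@3, Item 7@3): d1:12  d2:12  d3:12  d4:12  d5:8 ⇒ 12.
Reduction 22 − 12 = 10.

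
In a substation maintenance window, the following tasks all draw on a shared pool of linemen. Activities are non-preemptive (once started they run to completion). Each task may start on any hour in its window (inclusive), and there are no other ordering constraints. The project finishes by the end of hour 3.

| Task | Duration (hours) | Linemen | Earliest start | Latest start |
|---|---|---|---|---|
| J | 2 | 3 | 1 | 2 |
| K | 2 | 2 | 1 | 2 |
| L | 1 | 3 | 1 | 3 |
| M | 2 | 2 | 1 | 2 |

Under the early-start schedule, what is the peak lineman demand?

10

Early-start schedule: J@1, K@1, L@1, M@1.
Load per hour: hour 1: 10, hour 2: 7, hour 3: 0.
Peak is 10.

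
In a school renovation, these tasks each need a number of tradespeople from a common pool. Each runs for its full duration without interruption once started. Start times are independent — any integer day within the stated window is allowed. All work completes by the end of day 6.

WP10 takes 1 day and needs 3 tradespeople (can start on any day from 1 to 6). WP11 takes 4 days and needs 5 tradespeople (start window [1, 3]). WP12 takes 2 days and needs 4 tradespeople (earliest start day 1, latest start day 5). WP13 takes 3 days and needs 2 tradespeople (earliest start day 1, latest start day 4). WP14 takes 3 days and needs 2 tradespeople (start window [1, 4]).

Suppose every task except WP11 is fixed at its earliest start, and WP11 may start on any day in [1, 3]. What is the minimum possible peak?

11

WP11@1: d1:16  d2:13  d3:9  d4:5  d5:0  d6:0 → peak 16
WP11@2: d1:11  d2:13  d3:9  d4:5  d5:5  d6:0 → peak 13
WP11@3: d1:11  d2:8  d3:9  d4:5  d5:5  d6:5 → peak 11
Best is WP11@3, peak 11.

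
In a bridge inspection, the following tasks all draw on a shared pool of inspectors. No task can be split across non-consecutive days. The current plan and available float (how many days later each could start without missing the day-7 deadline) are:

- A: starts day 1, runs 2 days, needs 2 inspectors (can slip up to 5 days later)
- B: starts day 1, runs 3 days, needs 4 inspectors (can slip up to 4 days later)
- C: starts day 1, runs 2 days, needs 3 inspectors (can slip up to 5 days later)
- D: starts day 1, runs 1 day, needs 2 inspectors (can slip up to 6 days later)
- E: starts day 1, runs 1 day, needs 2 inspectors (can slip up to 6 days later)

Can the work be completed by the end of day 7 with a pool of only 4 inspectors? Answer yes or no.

Schedule A@1, B@3, C@6, D@1, E@2: d1:4  d2:4  d3:4  d4:4  d5:4  d6:3  d7:3 — peak 4 ≤ 4.

yes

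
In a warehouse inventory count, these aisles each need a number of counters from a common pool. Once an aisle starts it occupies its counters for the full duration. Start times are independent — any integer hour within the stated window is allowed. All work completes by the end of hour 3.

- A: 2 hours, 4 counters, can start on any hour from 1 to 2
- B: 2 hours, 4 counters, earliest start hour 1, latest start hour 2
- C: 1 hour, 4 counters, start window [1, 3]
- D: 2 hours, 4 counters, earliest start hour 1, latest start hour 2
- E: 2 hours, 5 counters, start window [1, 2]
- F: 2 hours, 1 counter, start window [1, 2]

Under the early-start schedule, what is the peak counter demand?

22

Early-start schedule: A@1, B@1, C@1, D@1, E@1, F@1.
Load per hour: hour 1: 22, hour 2: 18, hour 3: 0.
Peak is 22.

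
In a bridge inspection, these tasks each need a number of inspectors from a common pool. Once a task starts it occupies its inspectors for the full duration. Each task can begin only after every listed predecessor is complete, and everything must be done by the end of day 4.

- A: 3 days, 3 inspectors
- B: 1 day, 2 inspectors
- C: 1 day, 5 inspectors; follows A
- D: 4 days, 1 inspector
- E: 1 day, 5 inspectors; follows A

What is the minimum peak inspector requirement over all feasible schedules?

11

Schedule A@1, B@1, C@4, D@1, E@4: d1:6  d2:4  d3:4  d4:11 — peak 11.
No arrangement of the 4 feasible schedules does better.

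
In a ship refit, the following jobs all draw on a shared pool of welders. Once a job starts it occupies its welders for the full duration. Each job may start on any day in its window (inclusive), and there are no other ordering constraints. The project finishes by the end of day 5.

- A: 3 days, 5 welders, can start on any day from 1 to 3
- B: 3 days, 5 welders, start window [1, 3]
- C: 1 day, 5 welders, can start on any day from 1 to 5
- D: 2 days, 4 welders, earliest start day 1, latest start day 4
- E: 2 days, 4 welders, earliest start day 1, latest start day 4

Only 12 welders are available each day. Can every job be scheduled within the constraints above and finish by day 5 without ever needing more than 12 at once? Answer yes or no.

The minimum achievable peak is 13; 12 < 13, so no feasible schedule stays within the cap.

no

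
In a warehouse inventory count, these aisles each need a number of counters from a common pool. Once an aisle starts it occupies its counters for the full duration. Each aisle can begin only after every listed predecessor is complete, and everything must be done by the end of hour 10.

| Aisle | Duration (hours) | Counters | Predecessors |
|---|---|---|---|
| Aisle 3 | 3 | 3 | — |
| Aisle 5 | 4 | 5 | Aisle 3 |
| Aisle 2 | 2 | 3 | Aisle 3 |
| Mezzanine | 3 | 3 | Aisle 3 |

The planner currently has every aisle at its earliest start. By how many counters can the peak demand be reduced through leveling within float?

5

Early-start peak: h1:3  h2:3  h3:3  h4:11  h5:11  h6:8  h7:5  h8:0  h9:0  h10:0 ⇒ 11.
Leveled (Aisle 3@1, Aisle 5@4, Aisle 2@8, Mezzanine@8): h1:3  h2:3  h3:3  h4:5  h5:5  h6:5  h7:5  h8:6  h9:6  h10:3 ⇒ 6.
Reduction 11 − 6 = 5.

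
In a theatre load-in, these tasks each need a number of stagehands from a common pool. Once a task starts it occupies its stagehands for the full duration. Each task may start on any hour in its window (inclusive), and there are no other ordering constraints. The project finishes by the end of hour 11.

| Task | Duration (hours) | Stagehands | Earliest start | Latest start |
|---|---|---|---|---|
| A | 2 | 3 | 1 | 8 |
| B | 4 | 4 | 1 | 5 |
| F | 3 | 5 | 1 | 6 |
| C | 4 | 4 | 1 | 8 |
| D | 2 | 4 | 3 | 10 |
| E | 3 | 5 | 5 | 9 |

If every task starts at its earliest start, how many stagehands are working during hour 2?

16

At early start, hour 2 has: A, B, F, C.
Demand: 3 + 4 + 5 + 4 = 16.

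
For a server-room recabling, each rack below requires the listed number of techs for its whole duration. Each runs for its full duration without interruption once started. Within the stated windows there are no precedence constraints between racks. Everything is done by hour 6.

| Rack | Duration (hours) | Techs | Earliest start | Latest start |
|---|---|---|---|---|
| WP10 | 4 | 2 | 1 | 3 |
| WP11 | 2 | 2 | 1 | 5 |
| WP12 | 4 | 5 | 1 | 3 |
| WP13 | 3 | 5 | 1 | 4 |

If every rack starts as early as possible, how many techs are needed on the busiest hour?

Early-start schedule: WP10@1, WP11@1, WP12@1, WP13@1.
Load per hour: hour 1: 14, hour 2: 14, hour 3: 12, hour 4: 7, hour 5: 0, hour 6: 0.
Peak is 14.

14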